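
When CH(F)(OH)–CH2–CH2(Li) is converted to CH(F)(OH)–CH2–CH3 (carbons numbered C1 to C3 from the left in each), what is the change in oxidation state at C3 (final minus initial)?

Before: C3 has 1 bond to C, 2 bonds to H, 1 bond to Li → oxidation state -3.
After: C3 has 1 bond to C, 3 bonds to H → oxidation state -3.
Δ = -3 − (-3) = 0, so no net redox change at C3.

0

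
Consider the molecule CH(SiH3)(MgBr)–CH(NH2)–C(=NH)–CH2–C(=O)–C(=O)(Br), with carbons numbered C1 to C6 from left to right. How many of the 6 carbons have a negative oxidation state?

2

Tallying each carbon's bonds:
C1: 1C, 1H, 1Mg, 1Si → 0 − 1 − 1 − 1 = -3
C2: 2C, 1H, 1N → 0 − 1 + 1 = 0
C3: 2C, 2N → 0 + 2 = +2
C4: 2C, 2H → 0 − 2 = -2
C5: 2C, 2O → 0 + 2 = +2
C6: 1C, 2O, 1Br → 0 + 2 + 1 = +3
2 carbons (C1, C4) meet the condition.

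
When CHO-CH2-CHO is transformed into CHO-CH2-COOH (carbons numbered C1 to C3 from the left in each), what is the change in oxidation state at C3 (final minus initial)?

Before: C3 has 1 bond to C, 1 bond to H, 2 bonds to O → oxidation state +1.
After: C3 has 1 bond to C, 3 bonds to O → oxidation state +3.
Δ = +3 − (+1) = +2, so this is an oxidation at C3.

+2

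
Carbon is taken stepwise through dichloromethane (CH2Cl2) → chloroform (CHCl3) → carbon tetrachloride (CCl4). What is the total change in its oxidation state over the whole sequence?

Carbon oxidation states along the series — dichloromethane: 0, chloroform: +2, carbon tetrachloride: +4.
Net change = +4 − (0) = +4.

+4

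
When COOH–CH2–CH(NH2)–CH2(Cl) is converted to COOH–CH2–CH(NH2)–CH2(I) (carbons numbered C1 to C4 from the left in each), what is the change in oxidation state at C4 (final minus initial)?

0

Before: C4 has 1 bond to C, 2 bonds to H, 1 bond to Cl → oxidation state -1.
After: C4 has 1 bond to C, 2 bonds to H, 1 bond to I → oxidation state -1.
Δ = -1 − (-1) = 0, so no net redox change at C4.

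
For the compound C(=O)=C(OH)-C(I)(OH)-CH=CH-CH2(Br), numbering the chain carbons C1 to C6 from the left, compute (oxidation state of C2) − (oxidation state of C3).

C2: 3C, 1O → 0 + 1 = +1
C3: 2C, 1O, 1I → 0 + 1 + 1 = +2
Difference: +1 − (+2) = -1.

-1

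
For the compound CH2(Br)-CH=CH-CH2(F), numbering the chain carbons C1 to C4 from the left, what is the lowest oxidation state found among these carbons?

-1

Bonds to more-electronegative neighbours contribute +1 each, bonds to H or metals contribute −1 each, and C–C bonds contribute 0. Tallying each carbon:
C1: 1C, 2H, 1Br → 0 − 2 + 1 = -1
C2: 3C, 1H → 0 − 1 = -1
C3: 3C, 1H → 0 − 1 = -1
C4: 1C, 2H, 1F → 0 − 2 + 1 = -1
The lowest value is -1.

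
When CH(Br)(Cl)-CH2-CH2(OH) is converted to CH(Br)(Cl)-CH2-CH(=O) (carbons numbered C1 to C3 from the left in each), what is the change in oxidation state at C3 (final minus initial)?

+2

Before: C3 has 1 bond to C, 2 bonds to H, 1 bond to O → oxidation state -1.
After: C3 has 1 bond to C, 1 bond to H, 2 bonds to O → oxidation state +1.
Δ = +1 − (-1) = +2, so this is an oxidation at C3.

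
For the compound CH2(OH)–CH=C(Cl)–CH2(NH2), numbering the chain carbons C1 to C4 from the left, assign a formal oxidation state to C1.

Bonds to more-electronegative neighbours contribute +1 each, bonds to H or metals contribute −1 each, and C–C bonds contribute 0.
C1 has one bond to C (0), one bond to H (-1), one bond to H (-1), one bond to O (+1).
Oxidation state = 0 − 1 − 1 + 1 = -1.

-1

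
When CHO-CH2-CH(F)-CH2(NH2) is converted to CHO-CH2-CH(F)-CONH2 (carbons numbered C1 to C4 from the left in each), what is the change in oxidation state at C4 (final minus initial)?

+4

Before: C4 has 1 bond to C, 2 bonds to H, 1 bond to N → oxidation state -1.
After: C4 has 1 bond to C, 2 bonds to O, 1 bond to N → oxidation state +3.
Δ = +3 − (-1) = +4, so this is an oxidation at C4.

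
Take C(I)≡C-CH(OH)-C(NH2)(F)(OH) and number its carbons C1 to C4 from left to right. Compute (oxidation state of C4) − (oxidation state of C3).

C4: 1C, 1O, 1N, 1F → 0 + 1 + 1 + 1 = +3
C3: 2C, 1H, 1O → 0 − 1 + 1 = 0
Difference: +3 − (0) = +3.

+3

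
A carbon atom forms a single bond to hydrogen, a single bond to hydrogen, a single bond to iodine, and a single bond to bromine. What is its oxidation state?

0

Each bond to a more electronegative atom (O, N, halogen) counts +1, each bond to a less electronegative atom (H, metal, B, Si) counts −1, and each C–C bond counts 0.
The carbon has one bond to H (-1), one bond to I (+1), one bond to Br (+1), one bond to H (-1).
Oxidation state = -1 + 1 + 1 − 1 = 0.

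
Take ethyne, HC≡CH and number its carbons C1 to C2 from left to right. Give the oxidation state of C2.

Assign +1 per bond to O/N/halogen, −1 per bond to H or an electropositive element, and 0 per bond to carbon.
C2 has one bond to H (-1), a triple bond to C (3×0 = 0).
Oxidation state = -1 + 0 = -1.

-1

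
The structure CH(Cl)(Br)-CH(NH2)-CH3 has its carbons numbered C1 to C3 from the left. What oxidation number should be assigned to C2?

Count +1 for every bond to an atom more electronegative than carbon and −1 for every bond to one less electronegative; C–C bonds are 0.
C2 has one bond to C (0), one bond to C (0), one bond to H (-1), one bond to N (+1).
Oxidation state = 0 + 0 − 1 + 1 = 0.

0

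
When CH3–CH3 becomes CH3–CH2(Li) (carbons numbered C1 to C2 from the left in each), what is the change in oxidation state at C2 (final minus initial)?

Before: C2 has 1 bond to C, 3 bonds to H → oxidation state -3.
After: C2 has 1 bond to C, 2 bonds to H, 1 bond to Li → oxidation state -3.
Δ = -3 − (-3) = 0, so no net redox change at C2.

0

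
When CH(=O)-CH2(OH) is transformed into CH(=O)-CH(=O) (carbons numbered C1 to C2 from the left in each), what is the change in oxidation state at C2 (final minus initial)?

Before: C2 has 1 bond to C, 2 bonds to H, 1 bond to O → oxidation state -1.
After: C2 has 1 bond to C, 1 bond to H, 2 bonds to O → oxidation state +1.
Δ = +1 − (-1) = +2, so this is an oxidation at C2.

+2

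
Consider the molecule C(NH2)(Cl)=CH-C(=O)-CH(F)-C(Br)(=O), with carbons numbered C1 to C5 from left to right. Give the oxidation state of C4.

0

Each bond to a more electronegative atom (O, N, halogen) counts +1, each bond to a less electronegative atom (H, metal, B, Si) counts −1, and each C–C bond counts 0.
C4 has one bond to C (0), one bond to C (0), one bond to H (-1), one bond to F (+1).
Oxidation state = 0 + 0 − 1 + 1 = 0.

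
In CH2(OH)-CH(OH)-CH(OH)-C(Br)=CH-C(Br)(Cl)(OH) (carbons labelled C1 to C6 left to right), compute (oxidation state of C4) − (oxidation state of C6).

C4: 3C, 1Br → 0 + 1 = +1
C6: 1C, 1O, 1Cl, 1Br → 0 + 1 + 1 + 1 = +3
Difference: +1 − (+3) = -2.

-2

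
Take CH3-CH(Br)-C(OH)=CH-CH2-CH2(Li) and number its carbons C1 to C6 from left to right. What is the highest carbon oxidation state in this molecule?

+1

Tallying each carbon's bonds:
C1: 1C, 3H → 0 − 3 = -3
C2: 2C, 1H, 1Br → 0 − 1 + 1 = 0
C3: 3C, 1O → 0 + 1 = +1
C4: 3C, 1H → 0 − 1 = -1
C5: 2C, 2H → 0 − 2 = -2
C6: 1C, 2H, 1Li → 0 − 2 − 1 = -3
The highest value is +1.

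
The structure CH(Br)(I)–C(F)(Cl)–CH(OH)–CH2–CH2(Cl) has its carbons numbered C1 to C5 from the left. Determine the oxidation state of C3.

0

Count +1 for every bond to an atom more electronegative than carbon and −1 for every bond to one less electronegative; C–C bonds are 0.
C3 has one bond to C (0), one bond to C (0), one bond to H (-1), one bond to O (+1).
Oxidation state = 0 + 0 − 1 + 1 = 0.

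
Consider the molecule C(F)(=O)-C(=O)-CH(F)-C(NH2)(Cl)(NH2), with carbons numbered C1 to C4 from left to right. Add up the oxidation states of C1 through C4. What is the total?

+8

Count +1 for every bond to an atom more electronegative than carbon and −1 for every bond to one less electronegative; C–C bonds are 0. Tallying each carbon:
C1: 1C, 2O, 1F → 0 + 2 + 1 = +3
C2: 2C, 2O → 0 + 2 = +2
C3: 2C, 1H, 1F → 0 − 1 + 1 = 0
C4: 1C, 2N, 1Cl → 0 + 2 + 1 = +3
Sum = +3 + 2 + 0 + 3 = +8.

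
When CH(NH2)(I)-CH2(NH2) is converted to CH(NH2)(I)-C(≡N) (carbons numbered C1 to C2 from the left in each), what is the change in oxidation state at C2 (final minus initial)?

Before: C2 has 1 bond to C, 2 bonds to H, 1 bond to N → oxidation state -1.
After: C2 has 1 bond to C, 3 bonds to N → oxidation state +3.
Δ = +3 − (-1) = +4, so this is an oxidation at C2.

+4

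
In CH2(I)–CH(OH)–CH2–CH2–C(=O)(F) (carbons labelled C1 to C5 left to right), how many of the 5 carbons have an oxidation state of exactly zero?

1

Tallying each carbon's bonds:
C1: 1C, 2H, 1I → 0 − 2 + 1 = -1
C2: 2C, 1H, 1O → 0 − 1 + 1 = 0
C3: 2C, 2H → 0 − 2 = -2
C4: 2C, 2H → 0 − 2 = -2
C5: 1C, 2O, 1F → 0 + 2 + 1 = +3
1 carbon (C2) meets the condition.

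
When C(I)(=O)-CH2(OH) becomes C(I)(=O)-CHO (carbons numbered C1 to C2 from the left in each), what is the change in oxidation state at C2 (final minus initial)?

+2

Before: C2 has 1 bond to C, 2 bonds to H, 1 bond to O → oxidation state -1.
After: C2 has 1 bond to C, 1 bond to H, 2 bonds to O → oxidation state +1.
Δ = +1 − (-1) = +2, so this is an oxidation at C2.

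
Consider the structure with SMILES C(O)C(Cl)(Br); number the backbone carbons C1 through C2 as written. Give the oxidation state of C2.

C2 has one bond to C (0), one bond to H (-1), one bond to Cl (+1), one bond to Br (+1).
Oxidation state = 0 − 1 + 1 + 1 = +1.

+1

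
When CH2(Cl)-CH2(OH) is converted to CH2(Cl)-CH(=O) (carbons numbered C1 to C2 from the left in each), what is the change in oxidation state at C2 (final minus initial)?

Before: C2 has 1 bond to C, 2 bonds to H, 1 bond to O → oxidation state -1.
After: C2 has 1 bond to C, 1 bond to H, 2 bonds to O → oxidation state +1.
Δ = +1 − (-1) = +2, so this is an oxidation at C2.

+2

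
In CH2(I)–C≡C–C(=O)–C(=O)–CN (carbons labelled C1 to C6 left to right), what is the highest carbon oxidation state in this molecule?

Each bond to a more electronegative atom (O, N, halogen) counts +1, each bond to a less electronegative atom (H, metal, B, Si) counts −1, and each C–C bond counts 0. Tallying each carbon:
C1: 1C, 2H, 1I → 0 − 2 + 1 = -1
C2: 4C → 0 = 0
C3: 4C → 0 = 0
C4: 2C, 2O → 0 + 2 = +2
C5: 2C, 2O → 0 + 2 = +2
C6: 1C, 3N → 0 + 3 = +3
The highest value is +3.

+3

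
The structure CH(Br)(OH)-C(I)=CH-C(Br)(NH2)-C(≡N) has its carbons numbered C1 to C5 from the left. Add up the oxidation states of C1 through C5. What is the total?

Count +1 for every bond to an atom more electronegative than carbon and −1 for every bond to one less electronegative; C–C bonds are 0. Tallying each carbon:
C1: 1C, 1H, 1O, 1Br → 0 − 1 + 1 + 1 = +1
C2: 3C, 1I → 0 + 1 = +1
C3: 3C, 1H → 0 − 1 = -1
C4: 2C, 1N, 1Br → 0 + 1 + 1 = +2
C5: 1C, 3N → 0 + 3 = +3
Sum = +1 + 1 − 1 + 2 + 3 = +6.

+6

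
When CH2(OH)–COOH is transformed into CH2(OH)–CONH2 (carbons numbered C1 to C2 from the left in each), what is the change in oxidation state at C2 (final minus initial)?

0

Before: C2 has 1 bond to C, 3 bonds to O → oxidation state +3.
After: C2 has 1 bond to C, 2 bonds to O, 1 bond to N → oxidation state +3.
Δ = +3 − (+3) = 0, so no net redox change at C2.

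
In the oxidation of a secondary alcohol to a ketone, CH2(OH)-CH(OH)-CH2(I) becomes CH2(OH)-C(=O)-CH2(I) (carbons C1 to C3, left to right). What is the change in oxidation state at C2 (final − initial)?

+2

Before: C2 has 2 bonds to C, 1 bond to H, 1 bond to O → oxidation state 0.
After: C2 has 2 bonds to C, 2 bonds to O → oxidation state +2.
Δ = +2 − (0) = +2, so this is an oxidation at C2.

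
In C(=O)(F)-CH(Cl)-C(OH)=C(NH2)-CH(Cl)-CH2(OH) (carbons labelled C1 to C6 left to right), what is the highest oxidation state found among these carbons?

+3

Tallying each carbon's bonds:
C1: 1C, 2O, 1F → 0 + 2 + 1 = +3
C2: 2C, 1H, 1Cl → 0 − 1 + 1 = 0
C3: 3C, 1O → 0 + 1 = +1
C4: 3C, 1N → 0 + 1 = +1
C5: 2C, 1H, 1Cl → 0 − 1 + 1 = 0
C6: 1C, 2H, 1O → 0 − 2 + 1 = -1
The highest value is +3.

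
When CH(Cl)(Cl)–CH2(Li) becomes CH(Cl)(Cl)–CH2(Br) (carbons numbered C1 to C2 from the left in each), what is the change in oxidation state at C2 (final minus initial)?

Before: C2 has 1 bond to C, 2 bonds to H, 1 bond to Li → oxidation state -3.
After: C2 has 1 bond to C, 2 bonds to H, 1 bond to Br → oxidation state -1.
Δ = -1 − (-3) = +2, so this is an oxidation at C2.

+2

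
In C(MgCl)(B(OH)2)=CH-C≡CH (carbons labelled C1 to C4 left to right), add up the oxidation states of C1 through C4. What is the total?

Each bond to a more electronegative atom (O, N, halogen) counts +1, each bond to a less electronegative atom (H, metal, B, Si) counts −1, and each C–C bond counts 0. Tallying each carbon:
C1: 2C, 1Mg, 1B → 0 − 1 − 1 = -2
C2: 3C, 1H → 0 − 1 = -1
C3: 4C → 0 = 0
C4: 3C, 1H → 0 − 1 = -1
Sum = -2 − 1 + 0 − 1 = -4.

-4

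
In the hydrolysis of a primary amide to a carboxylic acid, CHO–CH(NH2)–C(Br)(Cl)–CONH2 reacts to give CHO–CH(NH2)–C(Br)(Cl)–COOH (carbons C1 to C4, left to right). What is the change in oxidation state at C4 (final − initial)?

0

Before: C4 has 1 bond to C, 2 bonds to O, 1 bond to N → oxidation state +3.
After: C4 has 1 bond to C, 3 bonds to O → oxidation state +3.
Δ = +3 − (+3) = 0, so no net redox change at C4.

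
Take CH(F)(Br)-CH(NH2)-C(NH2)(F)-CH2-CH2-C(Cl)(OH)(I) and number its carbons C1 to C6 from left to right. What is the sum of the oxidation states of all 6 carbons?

+2

Assign +1 per bond to O/N/halogen, −1 per bond to H or an electropositive element, and 0 per bond to carbon. Tallying each carbon:
C1: 1C, 1H, 1F, 1Br → 0 − 1 + 1 + 1 = +1
C2: 2C, 1H, 1N → 0 − 1 + 1 = 0
C3: 2C, 1N, 1F → 0 + 1 + 1 = +2
C4: 2C, 2H → 0 − 2 = -2
C5: 2C, 2H → 0 − 2 = -2
C6: 1C, 1O, 1Cl, 1I → 0 + 1 + 1 + 1 = +3
Sum = +1 + 0 + 2 − 2 − 2 + 3 = +2.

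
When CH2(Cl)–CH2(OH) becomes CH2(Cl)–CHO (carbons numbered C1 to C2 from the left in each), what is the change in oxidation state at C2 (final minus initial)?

Before: C2 has 1 bond to C, 2 bonds to H, 1 bond to O → oxidation state -1.
After: C2 has 1 bond to C, 1 bond to H, 2 bonds to O → oxidation state +1.
Δ = +1 − (-1) = +2, so this is an oxidation at C2.

+2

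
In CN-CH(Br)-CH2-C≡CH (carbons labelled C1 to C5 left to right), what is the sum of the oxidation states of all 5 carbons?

0

Tallying each carbon's bonds:
C1: 1C, 3N → 0 + 3 = +3
C2: 2C, 1H, 1Br → 0 − 1 + 1 = 0
C3: 2C, 2H → 0 − 2 = -2
C4: 4C → 0 = 0
C5: 3C, 1H → 0 − 1 = -1
Sum = +3 + 0 − 2 + 0 − 1 = 0.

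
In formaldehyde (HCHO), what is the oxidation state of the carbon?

0

Bonds to more-electronegative neighbours contribute +1 each, bonds to H or metals contribute −1 each, and C–C bonds contribute 0.
The carbon has one bond to H (-1), one bond to H (-1), a double bond to O (2×+1 = +2).
Oxidation state = -1 − 1 + 2 = 0.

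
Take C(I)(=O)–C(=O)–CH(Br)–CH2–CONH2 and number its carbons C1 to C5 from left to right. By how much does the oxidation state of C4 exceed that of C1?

C4: 2C, 2H → 0 − 2 = -2
C1: 1C, 2O, 1I → 0 + 2 + 1 = +3
Difference: -2 − (+3) = -5.

-5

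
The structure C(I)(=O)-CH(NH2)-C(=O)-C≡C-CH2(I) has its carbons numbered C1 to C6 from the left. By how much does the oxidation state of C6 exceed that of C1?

-4

C6: 1C, 2H, 1I → 0 − 2 + 1 = -1
C1: 1C, 2O, 1I → 0 + 2 + 1 = +3
Difference: -1 − (+3) = -4.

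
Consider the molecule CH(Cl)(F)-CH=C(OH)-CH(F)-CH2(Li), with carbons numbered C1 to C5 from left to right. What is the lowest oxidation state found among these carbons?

Tallying each carbon's bonds:
C1: 1C, 1H, 1F, 1Cl → 0 − 1 + 1 + 1 = +1
C2: 3C, 1H → 0 − 1 = -1
C3: 3C, 1O → 0 + 1 = +1
C4: 2C, 1H, 1F → 0 − 1 + 1 = 0
C5: 1C, 2H, 1Li → 0 − 2 − 1 = -3
The lowest value is -3.

-3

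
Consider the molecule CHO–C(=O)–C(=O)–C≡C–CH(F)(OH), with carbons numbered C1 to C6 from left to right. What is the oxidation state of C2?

+2

Each bond to a more electronegative atom (O, N, halogen) counts +1, each bond to a less electronegative atom (H, metal, B, Si) counts −1, and each C–C bond counts 0.
C2 has one bond to C (0), one bond to C (0), a double bond to O (2×+1 = +2).
Oxidation state = 0 + 0 + 2 = +2.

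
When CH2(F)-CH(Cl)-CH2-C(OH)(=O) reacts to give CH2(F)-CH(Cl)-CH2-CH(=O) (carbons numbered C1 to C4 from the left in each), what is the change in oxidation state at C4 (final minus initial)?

Before: C4 has 1 bond to C, 3 bonds to O → oxidation state +3.
After: C4 has 1 bond to C, 1 bond to H, 2 bonds to O → oxidation state +1.
Δ = +1 − (+3) = -2, so this is a reduction at C4.

-2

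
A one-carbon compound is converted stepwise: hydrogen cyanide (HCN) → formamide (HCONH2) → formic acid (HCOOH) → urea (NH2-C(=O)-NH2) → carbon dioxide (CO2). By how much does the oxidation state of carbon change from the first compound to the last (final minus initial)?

+2

Carbon oxidation states along the series — hydrogen cyanide: +2, formamide: +2, formic acid: +2, urea: +4, carbon dioxide: +4.
Net change = +4 − (+2) = +2.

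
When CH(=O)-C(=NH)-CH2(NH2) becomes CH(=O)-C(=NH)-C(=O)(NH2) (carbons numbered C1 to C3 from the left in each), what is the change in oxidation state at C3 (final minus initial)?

Before: C3 has 1 bond to C, 2 bonds to H, 1 bond to N → oxidation state -1.
After: C3 has 1 bond to C, 2 bonds to O, 1 bond to N → oxidation state +3.
Δ = +3 − (-1) = +4, so this is an oxidation at C3.

+4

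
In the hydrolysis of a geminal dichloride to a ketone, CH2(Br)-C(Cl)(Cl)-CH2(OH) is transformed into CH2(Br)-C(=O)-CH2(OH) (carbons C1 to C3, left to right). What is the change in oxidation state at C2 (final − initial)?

Before: C2 has 2 bonds to C, 2 bonds to Cl → oxidation state +2.
After: C2 has 2 bonds to C, 2 bonds to O → oxidation state +2.
Δ = +2 − (+2) = 0, so no net redox change at C2.

0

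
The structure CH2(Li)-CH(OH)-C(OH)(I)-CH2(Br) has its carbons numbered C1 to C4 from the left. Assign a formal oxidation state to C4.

Count +1 for every bond to an atom more electronegative than carbon and −1 for every bond to one less electronegative; C–C bonds are 0.
C4 has one bond to C (0), one bond to Br (+1), one bond to H (-1), one bond to H (-1).
Oxidation state = 0 + 1 − 1 − 1 = -1.

-1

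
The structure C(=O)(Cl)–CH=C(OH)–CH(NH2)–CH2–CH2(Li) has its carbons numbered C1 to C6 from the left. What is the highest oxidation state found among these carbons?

Bonds to more-electronegative neighbours contribute +1 each, bonds to H or metals contribute −1 each, and C–C bonds contribute 0. Tallying each carbon:
C1: 1C, 2O, 1Cl → 0 + 2 + 1 = +3
C2: 3C, 1H → 0 − 1 = -1
C3: 3C, 1O → 0 + 1 = +1
C4: 2C, 1H, 1N → 0 − 1 + 1 = 0
C5: 2C, 2H → 0 − 2 = -2
C6: 1C, 2H, 1Li → 0 − 2 − 1 = -3
The highest value is +3.

+3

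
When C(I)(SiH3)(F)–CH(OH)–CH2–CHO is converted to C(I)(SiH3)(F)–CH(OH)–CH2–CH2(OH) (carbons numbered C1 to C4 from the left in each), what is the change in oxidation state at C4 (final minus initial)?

-2

Before: C4 has 1 bond to C, 1 bond to H, 2 bonds to O → oxidation state +1.
After: C4 has 1 bond to C, 2 bonds to H, 1 bond to O → oxidation state -1.
Δ = -1 − (+1) = -2, so this is a reduction at C4.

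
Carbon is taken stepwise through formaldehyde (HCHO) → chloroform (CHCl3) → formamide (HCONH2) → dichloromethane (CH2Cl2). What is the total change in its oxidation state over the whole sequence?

0

Carbon oxidation states along the series — formaldehyde: 0, chloroform: +2, formamide: +2, dichloromethane: 0.
Net change = 0 − (0) = 0.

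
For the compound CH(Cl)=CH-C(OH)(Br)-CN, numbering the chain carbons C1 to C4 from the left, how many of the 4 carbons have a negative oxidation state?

1

Each bond to a more electronegative atom (O, N, halogen) counts +1, each bond to a less electronegative atom (H, metal, B, Si) counts −1, and each C–C bond counts 0. Tallying each carbon:
C1: 2C, 1H, 1Cl → 0 − 1 + 1 = 0
C2: 3C, 1H → 0 − 1 = -1
C3: 2C, 1O, 1Br → 0 + 1 + 1 = +2
C4: 1C, 3N → 0 + 3 = +3
1 carbon (C2) meets the condition.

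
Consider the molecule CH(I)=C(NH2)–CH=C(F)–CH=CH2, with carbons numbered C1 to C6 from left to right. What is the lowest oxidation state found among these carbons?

Count +1 for every bond to an atom more electronegative than carbon and −1 for every bond to one less electronegative; C–C bonds are 0. Tallying each carbon:
C1: 2C, 1H, 1I → 0 − 1 + 1 = 0
C2: 3C, 1N → 0 + 1 = +1
C3: 3C, 1H → 0 − 1 = -1
C4: 3C, 1F → 0 + 1 = +1
C5: 3C, 1H → 0 − 1 = -1
C6: 2C, 2H → 0 − 2 = -2
The lowest value is -2.

-2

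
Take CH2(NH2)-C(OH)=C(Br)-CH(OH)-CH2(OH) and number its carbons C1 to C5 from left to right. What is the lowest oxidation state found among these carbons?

-1

Each bond to a more electronegative atom (O, N, halogen) counts +1, each bond to a less electronegative atom (H, metal, B, Si) counts −1, and each C–C bond counts 0. Tallying each carbon:
C1: 1C, 2H, 1N → 0 − 2 + 1 = -1
C2: 3C, 1O → 0 + 1 = +1
C3: 3C, 1Br → 0 + 1 = +1
C4: 2C, 1H, 1O → 0 − 1 + 1 = 0
C5: 1C, 2H, 1O → 0 − 2 + 1 = -1
The lowest value is -1.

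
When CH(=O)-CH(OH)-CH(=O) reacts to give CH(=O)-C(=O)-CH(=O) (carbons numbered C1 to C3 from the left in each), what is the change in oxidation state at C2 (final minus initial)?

Before: C2 has 2 bonds to C, 1 bond to H, 1 bond to O → oxidation state 0.
After: C2 has 2 bonds to C, 2 bonds to O → oxidation state +2.
Δ = +2 − (0) = +2, so this is an oxidation at C2.

+2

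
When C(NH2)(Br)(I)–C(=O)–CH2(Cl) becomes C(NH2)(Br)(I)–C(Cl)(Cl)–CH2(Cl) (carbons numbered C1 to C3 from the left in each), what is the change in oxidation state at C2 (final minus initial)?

Before: C2 has 2 bonds to C, 2 bonds to O → oxidation state +2.
After: C2 has 2 bonds to C, 2 bonds to Cl → oxidation state +2.
Δ = +2 − (+2) = 0, so no net redox change at C2.

0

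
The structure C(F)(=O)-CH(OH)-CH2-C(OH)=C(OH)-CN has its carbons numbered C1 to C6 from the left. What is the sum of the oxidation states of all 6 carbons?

Bonds to more-electronegative neighbours contribute +1 each, bonds to H or metals contribute −1 each, and C–C bonds contribute 0. Tallying each carbon:
C1: 1C, 2O, 1F → 0 + 2 + 1 = +3
C2: 2C, 1H, 1O → 0 − 1 + 1 = 0
C3: 2C, 2H → 0 − 2 = -2
C4: 3C, 1O → 0 + 1 = +1
C5: 3C, 1O → 0 + 1 = +1
C6: 1C, 3N → 0 + 3 = +3
Sum = +3 + 0 − 2 + 1 + 1 + 3 = +6.

+6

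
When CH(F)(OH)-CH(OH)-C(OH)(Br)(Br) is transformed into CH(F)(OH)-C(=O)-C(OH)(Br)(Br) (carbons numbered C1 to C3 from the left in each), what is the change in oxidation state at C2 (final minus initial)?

Before: C2 has 2 bonds to C, 1 bond to H, 1 bond to O → oxidation state 0.
After: C2 has 2 bonds to C, 2 bonds to O → oxidation state +2.
Δ = +2 − (0) = +2, so this is an oxidation at C2.

+2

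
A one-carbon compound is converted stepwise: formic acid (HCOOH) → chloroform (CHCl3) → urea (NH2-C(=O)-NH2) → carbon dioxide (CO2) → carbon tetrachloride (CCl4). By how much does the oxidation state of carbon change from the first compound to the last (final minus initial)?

+2

Carbon oxidation states along the series — formic acid: +2, chloroform: +2, urea: +4, carbon dioxide: +4, carbon tetrachloride: +4.
Net change = +4 − (+2) = +2.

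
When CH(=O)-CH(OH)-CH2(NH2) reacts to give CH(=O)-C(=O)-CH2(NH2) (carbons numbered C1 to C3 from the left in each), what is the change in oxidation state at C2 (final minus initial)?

+2

Before: C2 has 2 bonds to C, 1 bond to H, 1 bond to O → oxidation state 0.
After: C2 has 2 bonds to C, 2 bonds to O → oxidation state +2.
Δ = +2 − (0) = +2, so this is an oxidation at C2.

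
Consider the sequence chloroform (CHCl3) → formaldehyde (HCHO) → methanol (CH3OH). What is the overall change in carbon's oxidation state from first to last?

-4

Carbon oxidation states along the series — chloroform: +2, formaldehyde: 0, methanol: -2.
Net change = -2 − (+2) = -4.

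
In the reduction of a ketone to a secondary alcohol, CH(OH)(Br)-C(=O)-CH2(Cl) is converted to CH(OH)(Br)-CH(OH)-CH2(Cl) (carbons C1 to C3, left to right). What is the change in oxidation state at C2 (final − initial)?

-2

Before: C2 has 2 bonds to C, 2 bonds to O → oxidation state +2.
After: C2 has 2 bonds to C, 1 bond to H, 1 bond to O → oxidation state 0.
Δ = 0 − (+2) = -2, so this is a reduction at C2.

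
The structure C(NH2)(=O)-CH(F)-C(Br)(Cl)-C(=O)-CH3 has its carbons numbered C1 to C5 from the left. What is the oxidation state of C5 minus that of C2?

-3

C5: 1C, 3H → 0 − 3 = -3
C2: 2C, 1H, 1F → 0 − 1 + 1 = 0
Difference: -3 − (0) = -3.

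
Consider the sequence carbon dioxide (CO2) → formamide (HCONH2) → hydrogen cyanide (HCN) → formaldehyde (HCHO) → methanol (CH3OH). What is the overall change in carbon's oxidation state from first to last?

Carbon oxidation states along the series — carbon dioxide: +4, formamide: +2, hydrogen cyanide: +2, formaldehyde: 0, methanol: -2.
Net change = -2 − (+4) = -6.

-6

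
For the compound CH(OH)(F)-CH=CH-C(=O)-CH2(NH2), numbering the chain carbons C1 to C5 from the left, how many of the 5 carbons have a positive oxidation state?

2

Bonds to more-electronegative neighbours contribute +1 each, bonds to H or metals contribute −1 each, and C–C bonds contribute 0. Tallying each carbon:
C1: 1C, 1H, 1O, 1F → 0 − 1 + 1 + 1 = +1
C2: 3C, 1H → 0 − 1 = -1
C3: 3C, 1H → 0 − 1 = -1
C4: 2C, 2O → 0 + 2 = +2
C5: 1C, 2H, 1N → 0 − 2 + 1 = -1
2 carbons (C1, C4) meet the condition.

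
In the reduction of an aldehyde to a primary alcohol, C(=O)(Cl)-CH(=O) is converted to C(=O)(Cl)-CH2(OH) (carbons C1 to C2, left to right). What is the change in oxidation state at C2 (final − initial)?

Before: C2 has 1 bond to C, 1 bond to H, 2 bonds to O → oxidation state +1.
After: C2 has 1 bond to C, 2 bonds to H, 1 bond to O → oxidation state -1.
Δ = -1 − (+1) = -2, so this is a reduction at C2.

-2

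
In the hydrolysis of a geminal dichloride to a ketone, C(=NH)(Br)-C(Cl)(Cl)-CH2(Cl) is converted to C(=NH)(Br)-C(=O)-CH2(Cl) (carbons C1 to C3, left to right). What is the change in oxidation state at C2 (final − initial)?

Before: C2 has 2 bonds to C, 2 bonds to Cl → oxidation state +2.
After: C2 has 2 bonds to C, 2 bonds to O → oxidation state +2.
Δ = +2 − (+2) = 0, so no net redox change at C2.

0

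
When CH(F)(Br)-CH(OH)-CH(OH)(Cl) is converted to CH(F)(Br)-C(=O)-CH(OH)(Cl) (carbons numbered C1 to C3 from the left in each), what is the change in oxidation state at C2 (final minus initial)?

Before: C2 has 2 bonds to C, 1 bond to H, 1 bond to O → oxidation state 0.
After: C2 has 2 bonds to C, 2 bonds to O → oxidation state +2.
Δ = +2 − (0) = +2, so this is an oxidation at C2.

+2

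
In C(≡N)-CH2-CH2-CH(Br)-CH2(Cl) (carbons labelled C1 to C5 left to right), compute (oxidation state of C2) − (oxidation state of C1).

-5

C2: 2C, 2H → 0 − 2 = -2
C1: 1C, 3N → 0 + 3 = +3
Difference: -2 − (+3) = -5.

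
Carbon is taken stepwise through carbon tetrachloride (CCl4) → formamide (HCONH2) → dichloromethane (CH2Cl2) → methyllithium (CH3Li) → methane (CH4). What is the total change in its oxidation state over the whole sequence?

Carbon oxidation states along the series — carbon tetrachloride: +4, formamide: +2, dichloromethane: 0, methyllithium: -4, methane: -4.
Net change = -4 − (+4) = -8.

-8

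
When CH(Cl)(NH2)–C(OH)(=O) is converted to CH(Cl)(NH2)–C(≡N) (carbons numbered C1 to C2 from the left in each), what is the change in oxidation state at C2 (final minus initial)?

0

Before: C2 has 1 bond to C, 3 bonds to O → oxidation state +3.
After: C2 has 1 bond to C, 3 bonds to N → oxidation state +3.
Δ = +3 − (+3) = 0, so no net redox change at C2.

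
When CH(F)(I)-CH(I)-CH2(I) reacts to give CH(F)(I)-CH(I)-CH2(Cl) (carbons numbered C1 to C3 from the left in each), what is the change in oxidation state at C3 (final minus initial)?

Before: C3 has 1 bond to C, 2 bonds to H, 1 bond to I → oxidation state -1.
After: C3 has 1 bond to C, 2 bonds to H, 1 bond to Cl → oxidation state -1.
Δ = -1 − (-1) = 0, so no net redox change at C3.

0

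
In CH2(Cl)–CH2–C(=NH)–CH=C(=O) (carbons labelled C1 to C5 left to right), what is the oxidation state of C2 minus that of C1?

C2: 2C, 2H → 0 − 2 = -2
C1: 1C, 2H, 1Cl → 0 − 2 + 1 = -1
Difference: -2 − (-1) = -1.

-1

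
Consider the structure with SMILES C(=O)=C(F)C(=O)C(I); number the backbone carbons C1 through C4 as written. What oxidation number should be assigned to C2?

+1

Bonds to more-electronegative neighbours contribute +1 each, bonds to H or metals contribute −1 each, and C–C bonds contribute 0.
C2 has a double bond to C (2×0 = 0), one bond to C (0), one bond to F (+1).
Oxidation state = 0 + 0 + 1 = +1.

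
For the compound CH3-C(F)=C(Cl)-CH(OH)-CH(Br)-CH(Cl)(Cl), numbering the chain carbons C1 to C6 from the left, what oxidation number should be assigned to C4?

0

Count +1 for every bond to an atom more electronegative than carbon and −1 for every bond to one less electronegative; C–C bonds are 0.
C4 has one bond to C (0), one bond to C (0), one bond to O (+1), one bond to H (-1).
Oxidation state = 0 + 0 + 1 − 1 = 0.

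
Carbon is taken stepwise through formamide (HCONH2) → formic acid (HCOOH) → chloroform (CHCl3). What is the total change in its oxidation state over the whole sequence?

Carbon oxidation states along the series — formamide: +2, formic acid: +2, chloroform: +2.
Net change = +2 − (+2) = 0.

0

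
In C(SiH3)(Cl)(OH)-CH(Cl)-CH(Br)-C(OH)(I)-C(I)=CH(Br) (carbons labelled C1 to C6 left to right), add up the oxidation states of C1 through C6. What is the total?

+4

Tallying each carbon's bonds:
C1: 1C, 1O, 1Cl, 1Si → 0 + 1 + 1 − 1 = +1
C2: 2C, 1H, 1Cl → 0 − 1 + 1 = 0
C3: 2C, 1H, 1Br → 0 − 1 + 1 = 0
C4: 2C, 1O, 1I → 0 + 1 + 1 = +2
C5: 3C, 1I → 0 + 1 = +1
C6: 2C, 1H, 1Br → 0 − 1 + 1 = 0
Sum = +1 + 0 + 0 + 2 + 1 + 0 = +4.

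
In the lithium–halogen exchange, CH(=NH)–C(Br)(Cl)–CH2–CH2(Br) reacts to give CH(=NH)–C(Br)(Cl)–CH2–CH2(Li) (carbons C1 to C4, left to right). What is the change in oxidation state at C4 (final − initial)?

-2

Before: C4 has 1 bond to C, 2 bonds to H, 1 bond to Br → oxidation state -1.
After: C4 has 1 bond to C, 2 bonds to H, 1 bond to Li → oxidation state -3.
Δ = -3 − (-1) = -2, so this is a reduction at C4.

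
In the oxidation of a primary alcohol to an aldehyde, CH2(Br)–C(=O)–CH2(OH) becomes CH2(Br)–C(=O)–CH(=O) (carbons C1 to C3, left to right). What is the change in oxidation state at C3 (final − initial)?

+2

Before: C3 has 1 bond to C, 2 bonds to H, 1 bond to O → oxidation state -1.
After: C3 has 1 bond to C, 1 bond to H, 2 bonds to O → oxidation state +1.
Δ = +1 − (-1) = +2, so this is an oxidation at C3.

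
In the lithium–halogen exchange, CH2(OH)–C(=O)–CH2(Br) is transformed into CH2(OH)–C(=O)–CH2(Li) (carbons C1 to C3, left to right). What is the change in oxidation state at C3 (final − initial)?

Before: C3 has 1 bond to C, 2 bonds to H, 1 bond to Br → oxidation state -1.
After: C3 has 1 bond to C, 2 bonds to H, 1 bond to Li → oxidation state -3.
Δ = -3 − (-1) = -2, so this is a reduction at C3.

-2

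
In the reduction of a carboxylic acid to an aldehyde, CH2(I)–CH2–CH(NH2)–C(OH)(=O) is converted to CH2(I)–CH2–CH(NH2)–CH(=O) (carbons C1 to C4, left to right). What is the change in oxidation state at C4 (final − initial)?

Before: C4 has 1 bond to C, 3 bonds to O → oxidation state +3.
After: C4 has 1 bond to C, 1 bond to H, 2 bonds to O → oxidation state +1.
Δ = +1 − (+3) = -2, so this is a reduction at C4.

-2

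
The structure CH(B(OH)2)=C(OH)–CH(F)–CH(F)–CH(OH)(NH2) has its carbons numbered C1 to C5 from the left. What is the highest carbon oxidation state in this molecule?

Tallying each carbon's bonds:
C1: 2C, 1H, 1B → 0 − 1 − 1 = -2
C2: 3C, 1O → 0 + 1 = +1
C3: 2C, 1H, 1F → 0 − 1 + 1 = 0
C4: 2C, 1H, 1F → 0 − 1 + 1 = 0
C5: 1C, 1H, 1O, 1N → 0 − 1 + 1 + 1 = +1
The highest value is +1.

+1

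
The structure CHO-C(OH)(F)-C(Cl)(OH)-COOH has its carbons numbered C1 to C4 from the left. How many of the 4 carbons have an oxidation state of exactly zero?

0

Each bond to a more electronegative atom (O, N, halogen) counts +1, each bond to a less electronegative atom (H, metal, B, Si) counts −1, and each C–C bond counts 0. Tallying each carbon:
C1: 1C, 1H, 2O → 0 − 1 + 2 = +1
C2: 2C, 1O, 1F → 0 + 1 + 1 = +2
C3: 2C, 1O, 1Cl → 0 + 1 + 1 = +2
C4: 1C, 3O → 0 + 3 = +3
0 carbons meet the condition.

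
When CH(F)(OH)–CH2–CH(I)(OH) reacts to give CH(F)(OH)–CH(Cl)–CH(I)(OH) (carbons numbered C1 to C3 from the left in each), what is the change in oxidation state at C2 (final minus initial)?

+2

Before: C2 has 2 bonds to C, 2 bonds to H → oxidation state -2.
After: C2 has 2 bonds to C, 1 bond to H, 1 bond to Cl → oxidation state 0.
Δ = 0 − (-2) = +2, so this is an oxidation at C2.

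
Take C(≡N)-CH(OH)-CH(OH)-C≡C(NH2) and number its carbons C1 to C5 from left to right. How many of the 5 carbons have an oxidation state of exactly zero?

3

Tallying each carbon's bonds:
C1: 1C, 3N → 0 + 3 = +3
C2: 2C, 1H, 1O → 0 − 1 + 1 = 0
C3: 2C, 1H, 1O → 0 − 1 + 1 = 0
C4: 4C → 0 = 0
C5: 3C, 1N → 0 + 1 = +1
3 carbons (C2, C3, C4) meet the condition.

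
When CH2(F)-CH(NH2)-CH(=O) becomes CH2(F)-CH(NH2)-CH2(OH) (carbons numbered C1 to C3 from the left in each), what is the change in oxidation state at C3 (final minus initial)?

-2

Before: C3 has 1 bond to C, 1 bond to H, 2 bonds to O → oxidation state +1.
After: C3 has 1 bond to C, 2 bonds to H, 1 bond to O → oxidation state -1.
Δ = -1 − (+1) = -2, so this is a reduction at C3.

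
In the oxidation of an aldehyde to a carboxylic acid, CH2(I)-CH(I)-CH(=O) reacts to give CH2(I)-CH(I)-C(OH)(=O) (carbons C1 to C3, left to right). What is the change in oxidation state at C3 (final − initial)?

Before: C3 has 1 bond to C, 1 bond to H, 2 bonds to O → oxidation state +1.
After: C3 has 1 bond to C, 3 bonds to O → oxidation state +3.
Δ = +3 − (+1) = +2, so this is an oxidation at C3.

+2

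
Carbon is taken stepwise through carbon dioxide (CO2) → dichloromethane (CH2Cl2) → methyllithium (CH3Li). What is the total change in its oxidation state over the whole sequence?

Carbon oxidation states along the series — carbon dioxide: +4, dichloromethane: 0, methyllithium: -4.
Net change = -4 − (+4) = -8.

-8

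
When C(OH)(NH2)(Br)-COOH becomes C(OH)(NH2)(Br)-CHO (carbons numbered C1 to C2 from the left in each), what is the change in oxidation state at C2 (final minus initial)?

-2

Before: C2 has 1 bond to C, 3 bonds to O → oxidation state +3.
After: C2 has 1 bond to C, 1 bond to H, 2 bonds to O → oxidation state +1.
Δ = +1 − (+3) = -2, so this is a reduction at C2.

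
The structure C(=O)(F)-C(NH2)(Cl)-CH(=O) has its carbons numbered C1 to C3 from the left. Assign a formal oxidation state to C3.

Bonds to more-electronegative neighbours contribute +1 each, bonds to H or metals contribute −1 each, and C–C bonds contribute 0.
C3 has one bond to C (0), a double bond to O (2×+1 = +2), one bond to H (-1).
Oxidation state = 0 + 2 − 1 = +1.

+1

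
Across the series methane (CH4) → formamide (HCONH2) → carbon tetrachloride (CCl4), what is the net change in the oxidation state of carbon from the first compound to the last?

+8

Carbon oxidation states along the series — methane: -4, formamide: +2, carbon tetrachloride: +4.
Net change = +4 − (-4) = +8.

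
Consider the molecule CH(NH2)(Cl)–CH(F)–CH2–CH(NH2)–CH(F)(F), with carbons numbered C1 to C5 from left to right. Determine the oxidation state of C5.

C5 has one bond to C (0), one bond to F (+1), one bond to H (-1), one bond to F (+1).
Oxidation state = 0 + 1 − 1 + 1 = +1.

+1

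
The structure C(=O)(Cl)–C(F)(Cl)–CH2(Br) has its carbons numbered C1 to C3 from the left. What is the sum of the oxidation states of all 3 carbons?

+4

Each bond to a more electronegative atom (O, N, halogen) counts +1, each bond to a less electronegative atom (H, metal, B, Si) counts −1, and each C–C bond counts 0. Tallying each carbon:
C1: 1C, 2O, 1Cl → 0 + 2 + 1 = +3
C2: 2C, 1F, 1Cl → 0 + 1 + 1 = +2
C3: 1C, 2H, 1Br → 0 − 2 + 1 = -1
Sum = +3 + 2 − 1 = +4.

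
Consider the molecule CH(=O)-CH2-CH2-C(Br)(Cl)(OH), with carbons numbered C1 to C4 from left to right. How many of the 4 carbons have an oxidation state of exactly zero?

0

Bonds to more-electronegative neighbours contribute +1 each, bonds to H or metals contribute −1 each, and C–C bonds contribute 0. Tallying each carbon:
C1: 1C, 1H, 2O → 0 − 1 + 2 = +1
C2: 2C, 2H → 0 − 2 = -2
C3: 2C, 2H → 0 − 2 = -2
C4: 1C, 1O, 1Cl, 1Br → 0 + 1 + 1 + 1 = +3
0 carbons meet the condition.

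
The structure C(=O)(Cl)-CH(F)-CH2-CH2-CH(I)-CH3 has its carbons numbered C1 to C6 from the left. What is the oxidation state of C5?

0

Bonds to more-electronegative neighbours contribute +1 each, bonds to H or metals contribute −1 each, and C–C bonds contribute 0.
C5 has one bond to C (0), one bond to C (0), one bond to H (-1), one bond to I (+1).
Oxidation state = 0 + 0 − 1 + 1 = 0.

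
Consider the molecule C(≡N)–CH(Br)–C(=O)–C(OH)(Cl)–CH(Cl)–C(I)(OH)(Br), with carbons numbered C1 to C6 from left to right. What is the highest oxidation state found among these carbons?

+3

Each bond to a more electronegative atom (O, N, halogen) counts +1, each bond to a less electronegative atom (H, metal, B, Si) counts −1, and each C–C bond counts 0. Tallying each carbon:
C1: 1C, 3N → 0 + 3 = +3
C2: 2C, 1H, 1Br → 0 − 1 + 1 = 0
C3: 2C, 2O → 0 + 2 = +2
C4: 2C, 1O, 1Cl → 0 + 1 + 1 = +2
C5: 2C, 1H, 1Cl → 0 − 1 + 1 = 0
C6: 1C, 1O, 1Br, 1I → 0 + 1 + 1 + 1 = +3
The highest value is +3.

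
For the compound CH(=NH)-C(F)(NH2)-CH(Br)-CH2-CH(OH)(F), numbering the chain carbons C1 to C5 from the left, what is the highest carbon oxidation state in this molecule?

Tallying each carbon's bonds:
C1: 1C, 1H, 2N → 0 − 1 + 2 = +1
C2: 2C, 1N, 1F → 0 + 1 + 1 = +2
C3: 2C, 1H, 1Br → 0 − 1 + 1 = 0
C4: 2C, 2H → 0 − 2 = -2
C5: 1C, 1H, 1O, 1F → 0 − 1 + 1 + 1 = +1
The highest value is +2.

+2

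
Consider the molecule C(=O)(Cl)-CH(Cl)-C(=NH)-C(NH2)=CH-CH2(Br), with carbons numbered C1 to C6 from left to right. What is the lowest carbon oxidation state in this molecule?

-1

Each bond to a more electronegative atom (O, N, halogen) counts +1, each bond to a less electronegative atom (H, metal, B, Si) counts −1, and each C–C bond counts 0. Tallying each carbon:
C1: 1C, 2O, 1Cl → 0 + 2 + 1 = +3
C2: 2C, 1H, 1Cl → 0 − 1 + 1 = 0
C3: 2C, 2N → 0 + 2 = +2
C4: 3C, 1N → 0 + 1 = +1
C5: 3C, 1H → 0 − 1 = -1
C6: 1C, 2H, 1Br → 0 − 2 + 1 = -1
The lowest value is -1.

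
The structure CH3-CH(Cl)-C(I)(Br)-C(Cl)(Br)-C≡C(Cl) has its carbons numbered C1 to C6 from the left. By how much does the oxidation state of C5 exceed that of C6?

-1

C5: 4C → 0 = 0
C6: 3C, 1Cl → 0 + 1 = +1
Difference: 0 − (+1) = -1.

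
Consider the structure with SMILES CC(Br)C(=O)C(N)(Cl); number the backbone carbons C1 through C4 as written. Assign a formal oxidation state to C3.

+2

Assign +1 per bond to O/N/halogen, −1 per bond to H or an electropositive element, and 0 per bond to carbon.
C3 has one bond to C (0), one bond to C (0), a double bond to O (2×+1 = +2).
Oxidation state = 0 + 0 + 2 = +2.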